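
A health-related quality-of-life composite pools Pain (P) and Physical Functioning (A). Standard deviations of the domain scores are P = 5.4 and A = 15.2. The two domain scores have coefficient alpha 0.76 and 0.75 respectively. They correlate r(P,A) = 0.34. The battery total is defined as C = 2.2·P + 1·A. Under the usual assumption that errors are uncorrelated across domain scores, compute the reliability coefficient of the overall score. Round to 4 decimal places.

Var(C) = 2.2²·5.4² + 15.2² + 2·[2.2·5.4·15.2·0.34] = 372.174 + 122.792 = 494.966.
Because errors are independent across components, Cov(Tᵢ,Tⱼ) = Cov(Xᵢ,Xⱼ); the off-diagonal part of the true-score variance is the same as above.
True-score variance = [2.2²·5.4²·0.76 + 15.2²·0.75] + 122.792 = 280.542 + 122.792 = 403.334.
Reliability = 403.334 / 494.966 = 0.8149.

0.8149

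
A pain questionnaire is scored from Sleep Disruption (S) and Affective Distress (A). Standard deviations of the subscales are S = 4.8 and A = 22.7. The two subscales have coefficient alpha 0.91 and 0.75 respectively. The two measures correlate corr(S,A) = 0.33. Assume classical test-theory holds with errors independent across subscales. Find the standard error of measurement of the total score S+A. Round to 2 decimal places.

Var(total) = 538.33 + 71.9136 = 610.244.
True-score variance = 407.434 + 71.9136 = 479.347, so reliability = 0.7855.
Error variance = 610.244 − 479.347 = 130.896; SEM = √130.896 = 11.44.

11.44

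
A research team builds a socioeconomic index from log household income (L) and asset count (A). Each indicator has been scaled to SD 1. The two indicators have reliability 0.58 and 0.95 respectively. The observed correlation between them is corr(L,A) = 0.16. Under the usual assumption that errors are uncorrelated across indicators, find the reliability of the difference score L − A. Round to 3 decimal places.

Var(L−A) = 1 + 1 − 2·0.16 = 2 − 0.32 = 1.68.
Because errors are independent across components, Cov(Tᵢ,Tⱼ) = Cov(Xᵢ,Xⱼ); the off-diagonal part of the true-score variance is the same as above.
True-score variance = [0.58 + 0.95] − 0.32 = 1.53 − 0.32 = 1.21.
Reliability = 1.21 / 1.68 = 0.720.

0.720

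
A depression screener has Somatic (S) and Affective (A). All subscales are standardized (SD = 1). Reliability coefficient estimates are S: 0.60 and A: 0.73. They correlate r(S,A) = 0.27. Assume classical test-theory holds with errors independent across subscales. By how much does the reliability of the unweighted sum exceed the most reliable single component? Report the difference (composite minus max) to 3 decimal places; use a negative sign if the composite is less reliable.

Var(sum) = 2 + 0.54 = 2.54; true-score variance = 1.33 + 0.54 = 1.87; composite reliability = 0.7362.
Max component reliability = 0.7300.
Difference = 0.7362 − 0.7300 = 0.006.

0.006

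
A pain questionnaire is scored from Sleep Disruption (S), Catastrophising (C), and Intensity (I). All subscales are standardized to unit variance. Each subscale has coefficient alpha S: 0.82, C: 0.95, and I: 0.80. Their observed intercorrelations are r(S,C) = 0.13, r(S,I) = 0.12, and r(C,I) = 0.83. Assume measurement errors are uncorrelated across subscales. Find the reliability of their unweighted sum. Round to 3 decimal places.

0.917

Var(S+C+I) = 3 + 2·[0.13 + 0.12 + 0.83] = 3 + 2.16 = 5.16.
Because errors are independent across components, Cov(Tᵢ,Tⱼ) = Cov(Xᵢ,Xⱼ); the off-diagonal part of the true-score variance is the same as above.
True-score variance = [0.82 + 0.95 + 0.80] + 2.16 = 2.57 + 2.16 = 4.73.
Reliability = 4.73 / 5.16 = 0.917.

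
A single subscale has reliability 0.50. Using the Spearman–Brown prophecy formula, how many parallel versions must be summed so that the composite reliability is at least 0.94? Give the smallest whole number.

k ≥ ρ*(1−ρ₁)/(ρ₁(1−ρ*)) = 0.94·0.50 / (0.50·0.06) = 15.667.
Smallest integer k = 16.

16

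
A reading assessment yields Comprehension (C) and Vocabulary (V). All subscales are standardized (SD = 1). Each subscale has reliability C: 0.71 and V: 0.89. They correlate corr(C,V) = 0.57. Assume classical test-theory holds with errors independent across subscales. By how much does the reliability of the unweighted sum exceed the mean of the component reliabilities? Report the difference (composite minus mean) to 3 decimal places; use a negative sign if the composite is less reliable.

Var(sum) = 2 + 1.14 = 3.14; true-score variance = 1.6 + 1.14 = 2.74; composite reliability = 0.8726.
Mean component reliability = 0.8000.
Difference = 0.8726 − 0.8000 = 0.073.

0.073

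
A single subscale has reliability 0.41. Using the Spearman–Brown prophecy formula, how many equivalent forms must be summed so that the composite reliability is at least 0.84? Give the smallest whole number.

k ≥ ρ*(1−ρ₁)/(ρ₁(1−ρ*)) = 0.84·0.59 / (0.41·0.16) = 7.555.
Smallest integer k = 8.

8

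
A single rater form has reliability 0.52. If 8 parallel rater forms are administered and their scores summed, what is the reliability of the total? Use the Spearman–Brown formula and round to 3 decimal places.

ρ_k = kρ / (1 + (k−1)ρ) = 8·0.52 / (1 + 7·0.52) = 4.160 / 4.640 = 0.897.

0.897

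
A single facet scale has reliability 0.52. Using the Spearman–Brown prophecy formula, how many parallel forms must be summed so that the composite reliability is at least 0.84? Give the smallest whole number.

5

k ≥ ρ*(1−ρ₁)/(ρ₁(1−ρ*)) = 0.84·0.48 / (0.52·0.16) = 4.846.
Smallest integer k = 5.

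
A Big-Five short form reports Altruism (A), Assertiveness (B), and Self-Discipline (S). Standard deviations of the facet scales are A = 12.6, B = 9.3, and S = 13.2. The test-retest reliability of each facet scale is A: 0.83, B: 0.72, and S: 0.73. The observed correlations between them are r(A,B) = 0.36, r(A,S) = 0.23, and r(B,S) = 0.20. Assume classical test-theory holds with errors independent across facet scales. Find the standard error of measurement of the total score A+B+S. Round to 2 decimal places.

Var(total) = 419.49 + 209.981 = 629.471.
True-score variance = 321.239 + 209.981 = 531.22, so reliability = 0.8439.
Error variance = 629.471 − 531.22 = 98.2512; SEM = √98.2512 = 9.91.

9.91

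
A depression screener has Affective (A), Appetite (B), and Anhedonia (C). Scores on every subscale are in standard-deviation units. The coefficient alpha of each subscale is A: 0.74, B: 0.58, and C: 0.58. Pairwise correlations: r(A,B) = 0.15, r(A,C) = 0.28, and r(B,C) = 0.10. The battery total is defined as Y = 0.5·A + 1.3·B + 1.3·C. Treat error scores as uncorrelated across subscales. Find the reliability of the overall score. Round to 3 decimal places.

Var(Y) = 0.5² + 1.3² + 1.3² + 2·[0.65·0.15 + 0.65·0.28 + 1.69·0.10] = 3.63 + 0.897 = 4.527.
Because errors are independent across components, Cov(Tᵢ,Tⱼ) = Cov(Xᵢ,Xⱼ); the off-diagonal part of the true-score variance is the same as above.
True-score variance = [0.5²·0.74 + 1.3²·0.58 + 1.3²·0.58] + 0.897 = 2.1454 + 0.897 = 3.0424.
Reliability = 3.0424 / 4.527 = 0.672.

0.672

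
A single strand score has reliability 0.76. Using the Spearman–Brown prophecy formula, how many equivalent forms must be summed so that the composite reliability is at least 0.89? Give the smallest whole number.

3

k ≥ ρ*(1−ρ₁)/(ρ₁(1−ρ*)) = 0.89·0.24 / (0.76·0.11) = 2.555.
Smallest integer k = 3.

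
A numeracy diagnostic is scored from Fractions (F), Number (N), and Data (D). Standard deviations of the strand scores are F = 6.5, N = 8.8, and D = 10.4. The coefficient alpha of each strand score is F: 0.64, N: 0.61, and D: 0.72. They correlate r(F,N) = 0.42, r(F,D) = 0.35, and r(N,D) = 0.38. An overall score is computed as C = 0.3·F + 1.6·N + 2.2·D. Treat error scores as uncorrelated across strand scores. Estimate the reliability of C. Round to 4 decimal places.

0.7802

Var(C) = 0.3²·6.5² + 1.6²·8.8² + 2.2²·10.4² + 2·[0.48·6.5·8.8·0.42 + 0.66·6.5·10.4·0.35 + 3.52·8.8·10.4·0.38] = 725.543 + 299.129 = 1024.67.
With uncorrelated errors the cross-covariances are all true-score covariance, so they carry over unchanged; only the diagonal terms shrink to ρᵢσᵢ².
True-score variance = [0.3²·6.5²·0.64 + 1.6²·8.8²·0.61 + 2.2²·10.4²·0.72] + 299.129 = 500.28 + 299.129 = 799.408.
Reliability = 799.408 / 1024.67 = 0.7802.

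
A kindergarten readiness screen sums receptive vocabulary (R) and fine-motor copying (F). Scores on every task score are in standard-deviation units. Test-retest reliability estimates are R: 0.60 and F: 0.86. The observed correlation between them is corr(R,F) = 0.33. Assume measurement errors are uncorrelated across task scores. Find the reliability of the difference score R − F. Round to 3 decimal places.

Var(R−F) = 1 + 1 − 2·0.33 = 2 − 0.66 = 1.34.
Because errors are independent across components, Cov(Tᵢ,Tⱼ) = Cov(Xᵢ,Xⱼ); the off-diagonal part of the true-score variance is the same as above.
True-score variance = [0.60 + 0.86] − 0.66 = 1.46 − 0.66 = 0.8.
Reliability = 0.8 / 1.34 = 0.597.

0.597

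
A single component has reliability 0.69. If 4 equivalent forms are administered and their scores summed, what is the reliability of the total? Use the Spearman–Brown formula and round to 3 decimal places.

0.899

ρ_k = kρ / (1 + (k−1)ρ) = 4·0.69 / (1 + 3·0.69) = 2.760 / 3.070 = 0.899.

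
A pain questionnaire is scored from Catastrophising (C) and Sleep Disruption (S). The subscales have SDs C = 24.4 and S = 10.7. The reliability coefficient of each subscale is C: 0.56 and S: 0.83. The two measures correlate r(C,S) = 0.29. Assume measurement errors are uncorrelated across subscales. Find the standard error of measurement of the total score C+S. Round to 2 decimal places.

Var(total) = 709.85 + 151.426 = 861.276.
True-score variance = 428.428 + 151.426 = 579.855, so reliability = 0.6733.
Error variance = 861.276 − 579.855 = 281.422; SEM = √281.422 = 16.78.

16.78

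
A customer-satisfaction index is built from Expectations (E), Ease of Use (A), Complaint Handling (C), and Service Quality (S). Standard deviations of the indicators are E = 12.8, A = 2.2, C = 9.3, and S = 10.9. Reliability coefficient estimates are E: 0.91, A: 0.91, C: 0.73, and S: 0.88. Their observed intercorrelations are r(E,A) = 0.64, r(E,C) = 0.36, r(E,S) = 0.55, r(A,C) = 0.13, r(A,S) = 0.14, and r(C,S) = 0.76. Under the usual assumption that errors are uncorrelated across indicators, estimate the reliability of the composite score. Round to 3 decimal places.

Var(E+A+C+S) = 12.8² + 2.2² + 9.3² + 10.9² + 2·[12.8·2.2·0.64 + 12.8·9.3·0.36 + 12.8·10.9·0.55 + 2.2·9.3·0.13 + 2.2·10.9·0.14 + 9.3·10.9·0.76] = 373.98 + 441.342 = 815.322.
Under uncorrelated errors the observed covariances equal the true-score covariances, so only the own-variance terms attenuate.
True-score variance = [12.8²·0.91 + 2.2²·0.91 + 9.3²·0.73 + 10.9²·0.88] + 441.342 = 321.189 + 441.342 = 762.531.
Reliability = 762.531 / 815.322 = 0.935.

0.935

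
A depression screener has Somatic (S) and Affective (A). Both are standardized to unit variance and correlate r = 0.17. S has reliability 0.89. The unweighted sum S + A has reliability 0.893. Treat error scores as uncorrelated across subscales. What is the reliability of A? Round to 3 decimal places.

0.860

Var(S+A) = 2 + 2·0.17 = 2.340.
True-score variance = ρ_S + ρ_A + 2·0.17, so 0.893 = (0.89 + ρ_A + 0.34) / 2.340.
ρ_A = 0.893·2.340 − 0.89 − 0.34 = 0.860.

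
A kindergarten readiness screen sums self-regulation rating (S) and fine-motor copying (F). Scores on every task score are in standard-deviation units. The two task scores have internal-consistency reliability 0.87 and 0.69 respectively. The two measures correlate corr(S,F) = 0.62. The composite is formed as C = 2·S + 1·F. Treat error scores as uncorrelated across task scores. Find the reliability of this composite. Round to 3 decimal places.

Var(C) = 2² + 1 + 2·[2·0.62] = 5 + 2.48 = 7.48.
With uncorrelated errors the cross-covariances are all true-score covariance, so they carry over unchanged; only the diagonal terms shrink to ρᵢσᵢ².
True-score variance = [2²·0.87 + 0.69] + 2.48 = 4.17 + 2.48 = 6.65.
Reliability = 6.65 / 7.48 = 0.889.

0.889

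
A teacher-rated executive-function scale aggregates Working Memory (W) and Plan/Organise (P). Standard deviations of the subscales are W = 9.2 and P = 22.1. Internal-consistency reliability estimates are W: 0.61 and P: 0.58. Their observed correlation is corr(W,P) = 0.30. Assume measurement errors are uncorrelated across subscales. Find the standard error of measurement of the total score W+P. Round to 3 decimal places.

15.432

Var(total) = 573.05 + 121.992 = 695.042.
True-score variance = 334.908 + 121.992 = 456.9, so reliability = 0.6574.
Error variance = 695.042 − 456.9 = 238.142; SEM = √238.142 = 15.432.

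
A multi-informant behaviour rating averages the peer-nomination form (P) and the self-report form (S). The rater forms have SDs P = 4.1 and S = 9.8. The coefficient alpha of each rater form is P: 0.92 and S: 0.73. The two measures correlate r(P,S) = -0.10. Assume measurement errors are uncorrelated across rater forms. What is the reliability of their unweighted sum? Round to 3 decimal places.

Var(P+S) = 4.1² + 9.8² + 2·[4.1·9.8·(-0.10)] = 112.85 − 8.036 = 104.814.
With uncorrelated errors the cross-covariances are all true-score covariance, so they carry over unchanged; only the diagonal terms shrink to ρᵢσᵢ².
True-score variance = [4.1²·0.92 + 9.8²·0.73] − 8.036 = 85.5744 − 8.036 = 77.5384.
Reliability = 77.5384 / 104.814 = 0.740.

0.740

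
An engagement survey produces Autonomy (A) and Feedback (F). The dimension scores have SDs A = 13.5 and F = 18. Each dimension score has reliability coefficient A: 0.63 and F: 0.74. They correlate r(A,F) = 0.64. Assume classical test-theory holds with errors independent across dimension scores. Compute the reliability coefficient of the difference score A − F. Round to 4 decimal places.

Var(A−F) = 13.5² + 18² − 2·13.5·18·0.64 = 506.25 − 311.04 = 195.21.
Because errors are independent across components, Cov(Tᵢ,Tⱼ) = Cov(Xᵢ,Xⱼ); the off-diagonal part of the true-score variance is the same as above.
True-score variance = [13.5²·0.63 + 18²·0.74] − 311.04 = 354.577 − 311.04 = 43.5375.
Reliability = 43.5375 / 195.21 = 0.2230.

0.2230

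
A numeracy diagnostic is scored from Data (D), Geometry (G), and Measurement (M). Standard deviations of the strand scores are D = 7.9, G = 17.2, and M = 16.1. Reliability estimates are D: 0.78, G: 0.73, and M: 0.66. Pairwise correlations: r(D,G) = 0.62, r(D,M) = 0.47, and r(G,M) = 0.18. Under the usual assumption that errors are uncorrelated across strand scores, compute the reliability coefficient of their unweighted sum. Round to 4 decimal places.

Var(D+G+M) = 7.9² + 17.2² + 16.1² + 2·[7.9·17.2·0.62 + 7.9·16.1·0.47 + 17.2·16.1·0.18] = 617.46 + 387.741 = 1005.2.
Because errors are independent across components, Cov(Tᵢ,Tⱼ) = Cov(Xᵢ,Xⱼ); the off-diagonal part of the true-score variance is the same as above.
True-score variance = [7.9²·0.78 + 17.2²·0.73 + 16.1²·0.66] + 387.741 = 435.722 + 387.741 = 823.463.
Reliability = 823.463 / 1005.2 = 0.8192.

0.8192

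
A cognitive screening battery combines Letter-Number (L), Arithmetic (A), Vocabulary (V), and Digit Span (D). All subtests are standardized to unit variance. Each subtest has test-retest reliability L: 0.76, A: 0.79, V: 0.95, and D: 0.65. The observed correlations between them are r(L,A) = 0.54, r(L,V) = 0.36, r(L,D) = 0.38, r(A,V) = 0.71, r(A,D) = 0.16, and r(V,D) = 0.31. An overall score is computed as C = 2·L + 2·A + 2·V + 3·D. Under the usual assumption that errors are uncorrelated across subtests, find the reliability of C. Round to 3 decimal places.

Var(C) = 2² + 2² + 2² + 3² + 2·[4·0.54 + 4·0.36 + 6·0.38 + 4·0.71 + 6·0.16 + 6·0.31] = 21 + 23.08 = 44.08.
Because errors are independent across components, Cov(Tᵢ,Tⱼ) = Cov(Xᵢ,Xⱼ); the off-diagonal part of the true-score variance is the same as above.
True-score variance = [2²·0.76 + 2²·0.79 + 2²·0.95 + 3²·0.65] + 23.08 = 15.85 + 23.08 = 38.93.
Reliability = 38.93 / 44.08 = 0.883.

0.883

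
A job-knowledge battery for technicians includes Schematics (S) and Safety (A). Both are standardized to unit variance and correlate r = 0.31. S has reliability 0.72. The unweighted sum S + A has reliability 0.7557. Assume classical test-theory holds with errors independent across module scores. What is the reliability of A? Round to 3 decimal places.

0.640

Var(S+A) = 2 + 2·0.31 = 2.620.
True-score variance = ρ_S + ρ_A + 2·0.31, so 0.7557 = (0.72 + ρ_A + 0.62) / 2.620.
ρ_A = 0.7557·2.620 − 0.72 − 0.62 = 0.640.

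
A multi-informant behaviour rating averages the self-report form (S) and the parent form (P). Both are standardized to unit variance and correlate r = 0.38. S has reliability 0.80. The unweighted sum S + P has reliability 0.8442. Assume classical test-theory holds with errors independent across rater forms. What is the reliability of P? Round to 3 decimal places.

0.770

Var(S+P) = 2 + 2·0.38 = 2.760.
True-score variance = ρ_S + ρ_P + 2·0.38, so 0.8442 = (0.80 + ρ_P + 0.76) / 2.760.
ρ_P = 0.8442·2.760 − 0.80 − 0.76 = 0.770.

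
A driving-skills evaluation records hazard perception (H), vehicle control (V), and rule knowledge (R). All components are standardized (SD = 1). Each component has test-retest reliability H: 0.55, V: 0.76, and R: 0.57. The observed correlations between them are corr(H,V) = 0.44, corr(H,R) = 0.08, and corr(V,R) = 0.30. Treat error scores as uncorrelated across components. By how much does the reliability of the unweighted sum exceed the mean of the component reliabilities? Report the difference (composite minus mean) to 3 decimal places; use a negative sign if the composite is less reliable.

Var(sum) = 3 + 1.64 = 4.64; true-score variance = 1.88 + 1.64 = 3.52; composite reliability = 0.7586.
Mean component reliability = 0.6267.
Difference = 0.7586 − 0.6267 = 0.132.

0.132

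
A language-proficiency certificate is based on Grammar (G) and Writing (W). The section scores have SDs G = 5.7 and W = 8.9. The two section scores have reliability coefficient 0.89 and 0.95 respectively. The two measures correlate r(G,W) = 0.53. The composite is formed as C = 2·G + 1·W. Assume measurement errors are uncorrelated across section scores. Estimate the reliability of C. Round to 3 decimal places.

0.942

Var(C) = 2²·5.7² + 8.9² + 2·[2·5.7·8.9·0.53] = 209.17 + 107.548 = 316.718.
Under uncorrelated errors the observed covariances equal the true-score covariances, so only the own-variance terms attenuate.
True-score variance = [2²·5.7²·0.89 + 8.9²·0.95] + 107.548 = 190.914 + 107.548 = 298.462.
Reliability = 298.462 / 316.718 = 0.942.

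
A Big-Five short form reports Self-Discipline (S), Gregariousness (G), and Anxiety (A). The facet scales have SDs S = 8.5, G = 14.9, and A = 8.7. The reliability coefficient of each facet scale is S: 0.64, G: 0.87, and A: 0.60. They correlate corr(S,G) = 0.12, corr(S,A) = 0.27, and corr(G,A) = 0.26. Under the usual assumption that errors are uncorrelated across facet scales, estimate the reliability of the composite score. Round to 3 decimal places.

Var(S+G+A) = 8.5² + 14.9² + 8.7² + 2·[8.5·14.9·0.12 + 8.5·8.7·0.27 + 14.9·8.7·0.26] = 369.95 + 137.737 = 507.687.
With uncorrelated errors the cross-covariances are all true-score covariance, so they carry over unchanged; only the diagonal terms shrink to ρᵢσᵢ².
True-score variance = [8.5²·0.64 + 14.9²·0.87 + 8.7²·0.60] + 137.737 = 284.803 + 137.737 = 422.539.
Reliability = 422.539 / 507.687 = 0.832.

0.832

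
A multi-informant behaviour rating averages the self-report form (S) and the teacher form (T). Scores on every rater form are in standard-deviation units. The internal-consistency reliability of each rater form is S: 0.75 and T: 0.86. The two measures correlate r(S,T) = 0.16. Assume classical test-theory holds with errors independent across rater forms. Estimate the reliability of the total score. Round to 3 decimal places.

Var(S+T) = 2 + 2·[0.16] = 2 + 0.32 = 2.32.
Because errors are independent across components, Cov(Tᵢ,Tⱼ) = Cov(Xᵢ,Xⱼ); the off-diagonal part of the true-score variance is the same as above.
True-score variance = [0.75 + 0.86] + 0.32 = 1.61 + 0.32 = 1.93.
Reliability = 1.93 / 2.32 = 0.832.

0.832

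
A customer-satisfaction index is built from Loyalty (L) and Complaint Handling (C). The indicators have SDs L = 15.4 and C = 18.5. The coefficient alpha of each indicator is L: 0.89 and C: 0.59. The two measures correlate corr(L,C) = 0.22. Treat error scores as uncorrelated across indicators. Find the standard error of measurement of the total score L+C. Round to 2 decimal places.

Var(total) = 579.41 + 125.356 = 704.766.
True-score variance = 413 + 125.356 = 538.356, so reliability = 0.7639.
Error variance = 704.766 − 538.356 = 166.41; SEM = √166.41 = 12.90.

12.90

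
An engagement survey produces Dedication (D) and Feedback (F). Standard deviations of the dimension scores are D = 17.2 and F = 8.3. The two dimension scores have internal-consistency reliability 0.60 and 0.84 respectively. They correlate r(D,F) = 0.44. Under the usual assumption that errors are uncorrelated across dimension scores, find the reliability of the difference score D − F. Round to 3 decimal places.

Var(D−F) = 17.2² + 8.3² − 2·17.2·8.3·0.44 = 364.73 − 125.629 = 239.101.
With uncorrelated errors the cross-covariances are all true-score covariance, so they carry over unchanged; only the diagonal terms shrink to ρᵢσᵢ².
True-score variance = [17.2²·0.60 + 8.3²·0.84] − 125.629 = 235.372 − 125.629 = 109.743.
Reliability = 109.743 / 239.101 = 0.459.

0.459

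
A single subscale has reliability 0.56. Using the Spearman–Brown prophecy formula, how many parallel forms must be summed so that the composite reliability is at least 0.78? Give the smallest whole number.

3

k ≥ ρ*(1−ρ₁)/(ρ₁(1−ρ*)) = 0.78·0.44 / (0.56·0.22) = 2.786.
Smallest integer k = 3.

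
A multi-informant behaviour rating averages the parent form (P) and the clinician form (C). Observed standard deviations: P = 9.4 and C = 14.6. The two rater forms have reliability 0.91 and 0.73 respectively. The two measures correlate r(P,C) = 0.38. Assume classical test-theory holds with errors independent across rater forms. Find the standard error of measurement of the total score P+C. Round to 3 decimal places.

Var(total) = 301.52 + 104.302 = 405.822.
True-score variance = 236.014 + 104.302 = 340.317, so reliability = 0.8386.
Error variance = 405.822 − 340.317 = 65.5056; SEM = √65.5056 = 8.094.

8.094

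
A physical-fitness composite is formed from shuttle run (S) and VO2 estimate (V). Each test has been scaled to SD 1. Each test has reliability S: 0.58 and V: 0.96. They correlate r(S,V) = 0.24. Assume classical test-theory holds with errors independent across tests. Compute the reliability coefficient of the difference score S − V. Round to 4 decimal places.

0.6974

Var(S−V) = 1 + 1 − 2·0.24 = 2 − 0.48 = 1.52.
Because errors are independent across components, Cov(Tᵢ,Tⱼ) = Cov(Xᵢ,Xⱼ); the off-diagonal part of the true-score variance is the same as above.
True-score variance = [0.58 + 0.96] − 0.48 = 1.54 − 0.48 = 1.06.
Reliability = 1.06 / 1.52 = 0.6974.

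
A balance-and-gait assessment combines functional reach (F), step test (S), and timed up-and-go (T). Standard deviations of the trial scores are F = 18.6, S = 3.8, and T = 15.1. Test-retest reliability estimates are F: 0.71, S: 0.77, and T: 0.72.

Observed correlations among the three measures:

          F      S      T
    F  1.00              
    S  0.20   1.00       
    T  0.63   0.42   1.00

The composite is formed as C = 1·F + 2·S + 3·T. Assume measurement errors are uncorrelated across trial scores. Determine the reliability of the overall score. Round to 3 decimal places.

0.822

Var(C) = 18.6² + 2²·3.8² + 3²·15.1² + 2·[2·18.6·3.8·0.20 + 3·18.6·15.1·0.63 + 6·3.8·15.1·0.42] = 2455.81 + 1407.39 = 3863.2.
Under uncorrelated errors the observed covariances equal the true-score covariances, so only the own-variance terms attenuate.
True-score variance = [18.6²·0.71 + 2²·3.8²·0.77 + 3²·15.1²·0.72] + 1407.39 = 1767.61 + 1407.39 = 3175.
Reliability = 3175 / 3863.2 = 0.822.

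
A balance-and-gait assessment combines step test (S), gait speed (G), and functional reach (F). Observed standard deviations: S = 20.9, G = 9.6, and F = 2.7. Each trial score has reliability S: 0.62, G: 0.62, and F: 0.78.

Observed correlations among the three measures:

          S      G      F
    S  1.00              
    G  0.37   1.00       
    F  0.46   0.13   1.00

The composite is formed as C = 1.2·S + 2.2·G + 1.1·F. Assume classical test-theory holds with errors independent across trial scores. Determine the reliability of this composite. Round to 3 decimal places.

0.737

Var(C) = 1.2²·20.9² + 2.2²·9.6² + 1.1²·2.7² + 2·[2.64·20.9·9.6·0.37 + 1.32·20.9·2.7·0.46 + 2.42·9.6·2.7·0.13] = 1083.88 + 476.808 = 1560.69.
Because errors are independent across components, Cov(Tᵢ,Tⱼ) = Cov(Xᵢ,Xⱼ); the off-diagonal part of the true-score variance is the same as above.
True-score variance = [1.2²·20.9²·0.62 + 2.2²·9.6²·0.62 + 1.1²·2.7²·0.78] + 476.808 = 673.418 + 476.808 = 1150.23.
Reliability = 1150.23 / 1560.69 = 0.737.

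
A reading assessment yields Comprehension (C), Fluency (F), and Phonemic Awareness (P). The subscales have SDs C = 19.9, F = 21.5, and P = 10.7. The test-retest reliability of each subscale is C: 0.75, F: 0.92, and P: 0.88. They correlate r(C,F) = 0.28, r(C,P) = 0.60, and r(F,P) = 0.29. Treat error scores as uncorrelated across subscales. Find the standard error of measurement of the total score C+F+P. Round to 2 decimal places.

Var(total) = 972.75 + 628.541 = 1601.29.
True-score variance = 823.029 + 628.541 = 1451.57, so reliability = 0.9065.
Error variance = 1601.29 − 1451.57 = 149.721; SEM = √149.721 = 12.24.

12.24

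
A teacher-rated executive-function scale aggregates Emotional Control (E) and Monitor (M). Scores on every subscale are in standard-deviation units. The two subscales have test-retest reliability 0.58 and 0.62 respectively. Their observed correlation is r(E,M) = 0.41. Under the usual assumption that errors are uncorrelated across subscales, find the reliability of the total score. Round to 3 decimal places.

0.716

Var(E+M) = 2 + 2·[0.41] = 2 + 0.82 = 2.82.
With uncorrelated errors the cross-covariances are all true-score covariance, so they carry over unchanged; only the diagonal terms shrink to ρᵢσᵢ².
True-score variance = [0.58 + 0.62] + 0.82 = 1.2 + 0.82 = 2.02.
Reliability = 2.02 / 2.82 = 0.716.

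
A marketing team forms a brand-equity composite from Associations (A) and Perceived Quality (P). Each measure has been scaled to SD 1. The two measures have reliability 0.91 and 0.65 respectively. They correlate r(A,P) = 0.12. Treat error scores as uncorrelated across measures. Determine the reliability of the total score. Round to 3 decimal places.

Var(A+P) = 2 + 2·[0.12] = 2 + 0.24 = 2.24.
Under uncorrelated errors the observed covariances equal the true-score covariances, so only the own-variance terms attenuate.
True-score variance = [0.91 + 0.65] + 0.24 = 1.56 + 0.24 = 1.8.
Reliability = 1.8 / 2.24 = 0.804.

0.804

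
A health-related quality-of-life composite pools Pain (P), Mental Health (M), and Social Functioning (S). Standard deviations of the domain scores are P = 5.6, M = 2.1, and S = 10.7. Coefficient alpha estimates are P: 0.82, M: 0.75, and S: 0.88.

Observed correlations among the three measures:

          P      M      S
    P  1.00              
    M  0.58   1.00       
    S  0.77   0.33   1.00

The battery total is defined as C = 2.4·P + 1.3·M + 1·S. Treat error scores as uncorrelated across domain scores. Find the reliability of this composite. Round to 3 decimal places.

Var(C) = 2.4²·5.6² + 1.3²·2.1² + 10.7² + 2·[3.12·5.6·2.1·0.58 + 2.4·5.6·10.7·0.77 + 1.3·2.1·10.7·0.33] = 302.576 + 283.305 = 585.882.
Under uncorrelated errors the observed covariances equal the true-score covariances, so only the own-variance terms attenuate.
True-score variance = [2.4²·5.6²·0.82 + 1.3²·2.1²·0.75 + 10.7²·0.88] + 283.305 = 254.46 + 283.305 = 537.766.
Reliability = 537.766 / 585.882 = 0.918.

0.918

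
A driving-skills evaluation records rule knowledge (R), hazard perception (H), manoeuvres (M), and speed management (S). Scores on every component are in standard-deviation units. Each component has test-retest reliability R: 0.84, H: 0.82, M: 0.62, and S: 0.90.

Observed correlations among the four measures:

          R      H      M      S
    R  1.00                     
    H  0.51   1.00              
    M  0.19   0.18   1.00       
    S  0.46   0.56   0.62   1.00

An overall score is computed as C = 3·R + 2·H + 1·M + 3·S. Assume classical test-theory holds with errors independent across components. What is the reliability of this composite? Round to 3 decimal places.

0.931

Var(C) = 3² + 2² + 1 + 3² + 2·[6·0.51 + 3·0.19 + 9·0.46 + 2·0.18 + 6·0.56 + 3·0.62] = 23 + 26.7 = 49.7.
Under uncorrelated errors the observed covariances equal the true-score covariances, so only the own-variance terms attenuate.
True-score variance = [3²·0.84 + 2²·0.82 + 0.62 + 3²·0.90] + 26.7 = 19.56 + 26.7 = 46.26.
Reliability = 46.26 / 49.7 = 0.931.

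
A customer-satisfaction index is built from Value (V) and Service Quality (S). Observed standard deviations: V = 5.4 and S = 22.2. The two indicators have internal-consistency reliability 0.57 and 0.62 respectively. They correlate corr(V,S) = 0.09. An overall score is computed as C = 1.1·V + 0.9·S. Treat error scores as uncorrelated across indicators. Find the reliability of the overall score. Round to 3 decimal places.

0.634

Var(C) = 1.1²·5.4² + 0.9²·22.2² + 2·[0.99·5.4·22.2·0.09] = 434.484 + 21.3626 = 455.847.
Under uncorrelated errors the observed covariances equal the true-score covariances, so only the own-variance terms attenuate.
True-score variance = [1.1²·5.4²·0.57 + 0.9²·22.2²·0.62] + 21.3626 = 267.616 + 21.3626 = 288.979.
Reliability = 288.979 / 455.847 = 0.634.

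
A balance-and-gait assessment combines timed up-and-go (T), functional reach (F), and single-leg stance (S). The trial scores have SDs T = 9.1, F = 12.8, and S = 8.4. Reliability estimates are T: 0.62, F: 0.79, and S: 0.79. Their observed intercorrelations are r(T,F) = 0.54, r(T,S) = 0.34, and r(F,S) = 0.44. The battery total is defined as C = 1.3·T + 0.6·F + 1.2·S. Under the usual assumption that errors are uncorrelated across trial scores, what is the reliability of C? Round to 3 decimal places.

0.841

Var(C) = 1.3²·9.1² + 0.6²·12.8² + 1.2²·8.4² + 2·[0.78·9.1·12.8·0.54 + 1.56·9.1·8.4·0.34 + 0.72·12.8·8.4·0.44] = 300.538 + 247.335 = 547.873.
Under uncorrelated errors the observed covariances equal the true-score covariances, so only the own-variance terms attenuate.
True-score variance = [1.3²·9.1²·0.62 + 0.6²·12.8²·0.79 + 1.2²·8.4²·0.79] + 247.335 = 213.633 + 247.335 = 460.968.
Reliability = 460.968 / 547.873 = 0.841.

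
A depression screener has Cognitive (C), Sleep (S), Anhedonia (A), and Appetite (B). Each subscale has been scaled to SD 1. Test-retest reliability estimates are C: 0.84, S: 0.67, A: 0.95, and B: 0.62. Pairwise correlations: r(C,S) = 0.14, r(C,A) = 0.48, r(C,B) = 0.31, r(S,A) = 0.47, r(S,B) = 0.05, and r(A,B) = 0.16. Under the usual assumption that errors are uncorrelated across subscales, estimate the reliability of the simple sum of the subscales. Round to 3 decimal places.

0.873

Var(C+S+A+B) = 4 + 2·[0.14 + 0.48 + 0.31 + 0.47 + 0.05 + 0.16] = 4 + 3.22 = 7.22.
Because errors are independent across components, Cov(Tᵢ,Tⱼ) = Cov(Xᵢ,Xⱼ); the off-diagonal part of the true-score variance is the same as above.
True-score variance = [0.84 + 0.67 + 0.95 + 0.62] + 3.22 = 3.08 + 3.22 = 6.3.
Reliability = 6.3 / 7.22 = 0.873.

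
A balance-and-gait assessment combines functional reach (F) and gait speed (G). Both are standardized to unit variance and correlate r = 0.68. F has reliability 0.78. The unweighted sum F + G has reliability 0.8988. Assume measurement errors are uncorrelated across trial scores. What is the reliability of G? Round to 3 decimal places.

0.880

Var(F+G) = 2 + 2·0.68 = 3.360.
True-score variance = ρ_F + ρ_G + 2·0.68, so 0.8988 = (0.78 + ρ_G + 1.36) / 3.360.
ρ_G = 0.8988·3.360 − 0.78 − 1.36 = 0.880.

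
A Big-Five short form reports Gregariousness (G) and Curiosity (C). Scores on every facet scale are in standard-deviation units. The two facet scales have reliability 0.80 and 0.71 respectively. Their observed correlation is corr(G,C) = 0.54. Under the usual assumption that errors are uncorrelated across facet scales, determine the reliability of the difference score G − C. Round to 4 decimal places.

0.4674

Var(G−C) = 1 + 1 − 2·0.54 = 2 − 1.08 = 0.92.
With uncorrelated errors the cross-covariances are all true-score covariance, so they carry over unchanged; only the diagonal terms shrink to ρᵢσᵢ².
True-score variance = [0.80 + 0.71] − 1.08 = 1.51 − 1.08 = 0.43.
Reliability = 0.43 / 0.92 = 0.4674.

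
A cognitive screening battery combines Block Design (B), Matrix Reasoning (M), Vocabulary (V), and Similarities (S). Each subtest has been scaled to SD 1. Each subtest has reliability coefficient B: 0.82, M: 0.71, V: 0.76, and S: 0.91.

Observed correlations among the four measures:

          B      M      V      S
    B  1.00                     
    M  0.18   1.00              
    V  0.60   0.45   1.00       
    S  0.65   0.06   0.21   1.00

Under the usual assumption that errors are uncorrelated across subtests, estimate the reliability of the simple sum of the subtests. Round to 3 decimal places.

Var(B+M+V+S) = 4 + 2·[0.18 + 0.60 + 0.65 + 0.45 + 0.06 + 0.21] = 4 + 4.3 = 8.3.
Because errors are independent across components, Cov(Tᵢ,Tⱼ) = Cov(Xᵢ,Xⱼ); the off-diagonal part of the true-score variance is the same as above.
True-score variance = [0.82 + 0.71 + 0.76 + 0.91] + 4.3 = 3.2 + 4.3 = 7.5.
Reliability = 7.5 / 8.3 = 0.904.

0.904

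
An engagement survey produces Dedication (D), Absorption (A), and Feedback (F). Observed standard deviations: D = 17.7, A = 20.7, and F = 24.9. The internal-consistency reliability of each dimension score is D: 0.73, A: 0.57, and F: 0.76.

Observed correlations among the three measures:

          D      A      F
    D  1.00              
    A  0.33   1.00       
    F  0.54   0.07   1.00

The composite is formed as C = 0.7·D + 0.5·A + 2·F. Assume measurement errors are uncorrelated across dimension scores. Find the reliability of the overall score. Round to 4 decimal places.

Var(C) = 0.7²·17.7² + 0.5²·20.7² + 2²·24.9² + 2·[0.35·17.7·20.7·0.33 + 1.4·17.7·24.9·0.54 + 20.7·24.9·0.07] = 2740.67 + 823.18 = 3563.85.
Under uncorrelated errors the observed covariances equal the true-score covariances, so only the own-variance terms attenuate.
True-score variance = [0.7²·17.7²·0.73 + 0.5²·20.7²·0.57 + 2²·24.9²·0.76] + 823.18 = 2057.95 + 823.18 = 2881.13.
Reliability = 2881.13 / 3563.85 = 0.8084.

0.8084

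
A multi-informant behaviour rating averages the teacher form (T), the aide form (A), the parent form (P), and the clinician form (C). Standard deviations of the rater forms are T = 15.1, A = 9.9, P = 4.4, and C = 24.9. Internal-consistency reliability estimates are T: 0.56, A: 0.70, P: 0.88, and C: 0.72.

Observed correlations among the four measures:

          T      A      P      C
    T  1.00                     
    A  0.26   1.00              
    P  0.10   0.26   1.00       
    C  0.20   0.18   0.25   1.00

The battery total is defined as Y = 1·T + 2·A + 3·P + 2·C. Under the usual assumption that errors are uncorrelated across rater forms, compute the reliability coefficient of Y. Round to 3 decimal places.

Var(Y) = 15.1² + 2²·9.9² + 3²·4.4² + 2²·24.9² + 2·[2·15.1·9.9·0.26 + 3·15.1·4.4·0.10 + 2·15.1·24.9·0.20 + 6·9.9·4.4·0.26 + 4·9.9·24.9·0.18 + 6·4.4·24.9·0.25] = 3274.33 + 1315.69 = 4590.02.
With uncorrelated errors the cross-covariances are all true-score covariance, so they carry over unchanged; only the diagonal terms shrink to ρᵢσᵢ².
True-score variance = [15.1²·0.56 + 2²·9.9²·0.70 + 3²·4.4²·0.88 + 2²·24.9²·0.72] + 1315.69 = 2341.07 + 1315.69 = 3656.76.
Reliability = 3656.76 / 4590.02 = 0.797.

0.797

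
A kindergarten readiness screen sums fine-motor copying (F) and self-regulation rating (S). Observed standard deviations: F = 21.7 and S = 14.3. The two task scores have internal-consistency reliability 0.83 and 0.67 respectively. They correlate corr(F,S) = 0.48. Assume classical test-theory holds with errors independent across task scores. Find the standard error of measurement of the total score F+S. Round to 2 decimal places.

12.15

Var(total) = 675.38 + 297.898 = 973.278.
True-score variance = 527.847 + 297.898 = 825.745, so reliability = 0.8484.
Error variance = 973.278 − 825.745 = 147.533; SEM = √147.533 = 12.15.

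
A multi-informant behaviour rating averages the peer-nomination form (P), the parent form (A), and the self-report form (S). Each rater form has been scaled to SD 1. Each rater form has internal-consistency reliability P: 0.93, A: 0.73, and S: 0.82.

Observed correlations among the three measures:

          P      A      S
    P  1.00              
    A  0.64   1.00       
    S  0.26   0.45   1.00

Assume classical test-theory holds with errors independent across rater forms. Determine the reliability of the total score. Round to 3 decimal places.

Var(P+A+S) = 3 + 2·[0.64 + 0.26 + 0.45] = 3 + 2.7 = 5.7.
Because errors are independent across components, Cov(Tᵢ,Tⱼ) = Cov(Xᵢ,Xⱼ); the off-diagonal part of the true-score variance is the same as above.
True-score variance = [0.93 + 0.73 + 0.82] + 2.7 = 2.48 + 2.7 = 5.18.
Reliability = 5.18 / 5.7 = 0.909.

0.909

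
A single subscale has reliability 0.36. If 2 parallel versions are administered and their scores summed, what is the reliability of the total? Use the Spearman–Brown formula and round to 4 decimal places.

0.5294

ρ_k = kρ / (1 + (k−1)ρ) = 2·0.36 / (1 + 1·0.36) = 0.720 / 1.360 = 0.5294.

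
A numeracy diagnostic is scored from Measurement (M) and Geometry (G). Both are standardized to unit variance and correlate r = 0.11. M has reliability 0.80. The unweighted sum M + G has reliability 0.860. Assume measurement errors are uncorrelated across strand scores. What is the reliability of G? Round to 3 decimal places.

Var(M+G) = 2 + 2·0.11 = 2.220.
True-score variance = ρ_M + ρ_G + 2·0.11, so 0.860 = (0.80 + ρ_G + 0.22) / 2.220.
ρ_G = 0.860·2.220 − 0.80 − 0.22 = 0.889.

0.889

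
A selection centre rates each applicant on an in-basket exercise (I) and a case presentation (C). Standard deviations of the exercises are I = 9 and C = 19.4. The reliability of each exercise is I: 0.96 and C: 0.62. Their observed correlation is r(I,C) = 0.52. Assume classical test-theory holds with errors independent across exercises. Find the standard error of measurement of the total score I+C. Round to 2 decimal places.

12.09

Var(total) = 457.36 + 181.584 = 638.944.
True-score variance = 311.103 + 181.584 = 492.687, so reliability = 0.7711.
Error variance = 638.944 − 492.687 = 146.257; SEM = √146.257 = 12.09.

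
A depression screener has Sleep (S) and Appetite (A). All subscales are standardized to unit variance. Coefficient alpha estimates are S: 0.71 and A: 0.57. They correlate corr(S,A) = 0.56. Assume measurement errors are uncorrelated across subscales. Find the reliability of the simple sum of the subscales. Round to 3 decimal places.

0.769

Var(S+A) = 2 + 2·[0.56] = 2 + 1.12 = 3.12.
Because errors are independent across components, Cov(Tᵢ,Tⱼ) = Cov(Xᵢ,Xⱼ); the off-diagonal part of the true-score variance is the same as above.
True-score variance = [0.71 + 0.57] + 1.12 = 1.28 + 1.12 = 2.4.
Reliability = 2.4 / 3.12 = 0.769.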